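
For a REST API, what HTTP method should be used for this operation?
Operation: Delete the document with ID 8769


GET = read, POST = create, PUT = update/replace, DELETE = remove
This operation is a removal.
DELETE


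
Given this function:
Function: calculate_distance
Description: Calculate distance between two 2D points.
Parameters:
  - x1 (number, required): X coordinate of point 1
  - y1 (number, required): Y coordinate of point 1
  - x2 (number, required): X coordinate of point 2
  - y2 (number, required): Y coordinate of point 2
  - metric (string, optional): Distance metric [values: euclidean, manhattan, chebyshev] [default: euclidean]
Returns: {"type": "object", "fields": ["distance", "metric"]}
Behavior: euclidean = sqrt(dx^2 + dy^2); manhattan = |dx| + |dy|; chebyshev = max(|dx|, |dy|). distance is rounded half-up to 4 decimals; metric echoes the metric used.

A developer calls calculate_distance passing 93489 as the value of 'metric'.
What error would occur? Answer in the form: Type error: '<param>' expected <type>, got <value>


Spec: 'metric' is declared as string; 93489 is an integer.
Type error: 'metric' expected string, got 93489


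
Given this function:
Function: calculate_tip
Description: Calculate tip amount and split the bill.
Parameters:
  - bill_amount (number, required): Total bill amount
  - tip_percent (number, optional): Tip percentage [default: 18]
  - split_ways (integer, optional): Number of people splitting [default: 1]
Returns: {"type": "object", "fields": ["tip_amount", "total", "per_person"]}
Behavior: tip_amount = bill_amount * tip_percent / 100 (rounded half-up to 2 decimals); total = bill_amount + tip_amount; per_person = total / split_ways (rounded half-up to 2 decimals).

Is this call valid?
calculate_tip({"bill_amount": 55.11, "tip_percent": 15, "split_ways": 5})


Checking all required parameters present and types match... All valid.
Valid


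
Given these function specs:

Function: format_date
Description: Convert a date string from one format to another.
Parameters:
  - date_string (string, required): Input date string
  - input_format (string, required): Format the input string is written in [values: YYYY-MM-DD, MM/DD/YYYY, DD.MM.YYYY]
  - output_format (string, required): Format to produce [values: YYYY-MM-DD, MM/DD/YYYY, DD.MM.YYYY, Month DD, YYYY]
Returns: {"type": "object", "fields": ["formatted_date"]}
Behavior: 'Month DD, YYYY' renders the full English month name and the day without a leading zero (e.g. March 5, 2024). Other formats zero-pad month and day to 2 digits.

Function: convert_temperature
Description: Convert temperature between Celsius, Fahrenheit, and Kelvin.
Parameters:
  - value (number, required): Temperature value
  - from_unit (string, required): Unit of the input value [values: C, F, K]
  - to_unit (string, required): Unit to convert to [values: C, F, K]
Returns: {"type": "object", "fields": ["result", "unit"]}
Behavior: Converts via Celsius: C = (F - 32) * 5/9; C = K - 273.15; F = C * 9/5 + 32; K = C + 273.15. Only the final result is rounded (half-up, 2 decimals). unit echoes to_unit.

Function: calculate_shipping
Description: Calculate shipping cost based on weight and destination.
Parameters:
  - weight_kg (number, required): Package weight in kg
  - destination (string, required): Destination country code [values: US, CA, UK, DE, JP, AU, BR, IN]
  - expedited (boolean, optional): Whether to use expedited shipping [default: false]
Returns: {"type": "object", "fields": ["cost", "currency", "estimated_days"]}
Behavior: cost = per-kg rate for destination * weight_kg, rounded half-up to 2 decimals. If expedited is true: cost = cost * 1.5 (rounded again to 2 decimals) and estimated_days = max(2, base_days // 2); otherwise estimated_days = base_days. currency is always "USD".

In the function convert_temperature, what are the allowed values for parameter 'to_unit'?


The convert_temperature spec declares:
  - to_unit (string, required): Unit to convert to [values: C, F, K]
Allowed values:
C, F, K


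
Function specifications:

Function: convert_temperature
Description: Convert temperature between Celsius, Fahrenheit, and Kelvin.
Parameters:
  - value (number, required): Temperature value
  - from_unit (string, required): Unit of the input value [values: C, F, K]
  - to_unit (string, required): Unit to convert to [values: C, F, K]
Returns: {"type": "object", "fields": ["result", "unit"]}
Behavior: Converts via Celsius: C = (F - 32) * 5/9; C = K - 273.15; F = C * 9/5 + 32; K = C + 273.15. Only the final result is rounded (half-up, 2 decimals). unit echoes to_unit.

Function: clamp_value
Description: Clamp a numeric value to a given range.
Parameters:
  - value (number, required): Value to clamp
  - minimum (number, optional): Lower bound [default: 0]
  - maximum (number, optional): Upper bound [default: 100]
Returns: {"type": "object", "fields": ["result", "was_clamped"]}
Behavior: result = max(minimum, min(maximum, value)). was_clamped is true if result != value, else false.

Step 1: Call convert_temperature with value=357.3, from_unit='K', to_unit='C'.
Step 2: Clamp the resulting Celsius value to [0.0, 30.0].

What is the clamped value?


Step 1: convert_temperature(value=357.3, from_unit=K, to_unit=C)
  To C: 357.3 - 273.15 = 84.15
  Target is C: 84.15
  Round to 2 decimals: 84.15
  -> result = 84.15 C
Step 2: clamp_value(value=84.15, minimum=0.0, maximum=30.0)
  result = max(0.0, min(30.0, 84.15)) = max(0.0, 30.0) = 30.0
  was_clamped = (30.0 != 84.15) = true
  -> result = 30.0
30.0


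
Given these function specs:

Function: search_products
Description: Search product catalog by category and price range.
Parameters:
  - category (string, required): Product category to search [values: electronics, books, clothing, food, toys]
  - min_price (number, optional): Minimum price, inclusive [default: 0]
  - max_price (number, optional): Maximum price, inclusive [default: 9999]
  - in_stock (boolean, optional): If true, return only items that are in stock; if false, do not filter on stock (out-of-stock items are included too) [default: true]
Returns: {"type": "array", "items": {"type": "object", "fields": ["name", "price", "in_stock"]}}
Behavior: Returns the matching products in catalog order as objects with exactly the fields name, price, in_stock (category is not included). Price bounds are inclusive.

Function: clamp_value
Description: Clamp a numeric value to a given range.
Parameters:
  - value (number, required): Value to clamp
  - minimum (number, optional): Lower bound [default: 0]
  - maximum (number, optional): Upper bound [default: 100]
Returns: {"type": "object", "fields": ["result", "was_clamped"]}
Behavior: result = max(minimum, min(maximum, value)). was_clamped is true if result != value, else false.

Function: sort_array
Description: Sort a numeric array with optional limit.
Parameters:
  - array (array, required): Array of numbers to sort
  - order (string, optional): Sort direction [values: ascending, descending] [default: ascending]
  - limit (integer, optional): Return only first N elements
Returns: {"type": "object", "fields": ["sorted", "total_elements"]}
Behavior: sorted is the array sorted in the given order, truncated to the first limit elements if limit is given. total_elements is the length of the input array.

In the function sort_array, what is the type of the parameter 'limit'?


The sort_array spec declares:
  - limit (integer, optional): Return only first N elements
Type:
integer


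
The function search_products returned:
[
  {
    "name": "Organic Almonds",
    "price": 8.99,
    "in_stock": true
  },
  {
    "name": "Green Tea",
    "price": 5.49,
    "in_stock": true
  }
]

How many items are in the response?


Items: Organic Almonds, Green Tea
2


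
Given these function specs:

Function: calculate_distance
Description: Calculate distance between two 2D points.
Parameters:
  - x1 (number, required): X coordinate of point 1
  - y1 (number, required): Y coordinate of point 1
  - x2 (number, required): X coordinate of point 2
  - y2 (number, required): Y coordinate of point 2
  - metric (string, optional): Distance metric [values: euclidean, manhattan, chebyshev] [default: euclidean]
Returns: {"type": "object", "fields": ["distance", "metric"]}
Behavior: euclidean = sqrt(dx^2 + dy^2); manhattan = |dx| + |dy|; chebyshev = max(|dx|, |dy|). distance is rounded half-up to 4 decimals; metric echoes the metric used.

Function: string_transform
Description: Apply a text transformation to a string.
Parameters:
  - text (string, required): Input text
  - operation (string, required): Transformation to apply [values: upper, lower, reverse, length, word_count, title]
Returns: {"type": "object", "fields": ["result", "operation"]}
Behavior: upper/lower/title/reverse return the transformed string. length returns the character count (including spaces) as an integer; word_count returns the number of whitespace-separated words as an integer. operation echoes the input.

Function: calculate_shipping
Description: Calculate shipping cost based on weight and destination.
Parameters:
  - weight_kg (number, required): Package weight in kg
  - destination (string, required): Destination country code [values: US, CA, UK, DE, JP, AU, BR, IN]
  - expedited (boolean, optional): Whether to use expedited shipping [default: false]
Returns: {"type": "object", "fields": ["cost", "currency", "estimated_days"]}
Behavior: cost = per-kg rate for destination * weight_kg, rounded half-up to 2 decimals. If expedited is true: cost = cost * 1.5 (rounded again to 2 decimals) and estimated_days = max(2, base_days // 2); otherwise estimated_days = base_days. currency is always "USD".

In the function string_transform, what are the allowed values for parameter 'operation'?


The string_transform spec declares:
  - operation (string, required): Transformation to apply [values: upper, lower, reverse, length, word_count, title]
Allowed values:
upper, lower, reverse, length, word_count, title


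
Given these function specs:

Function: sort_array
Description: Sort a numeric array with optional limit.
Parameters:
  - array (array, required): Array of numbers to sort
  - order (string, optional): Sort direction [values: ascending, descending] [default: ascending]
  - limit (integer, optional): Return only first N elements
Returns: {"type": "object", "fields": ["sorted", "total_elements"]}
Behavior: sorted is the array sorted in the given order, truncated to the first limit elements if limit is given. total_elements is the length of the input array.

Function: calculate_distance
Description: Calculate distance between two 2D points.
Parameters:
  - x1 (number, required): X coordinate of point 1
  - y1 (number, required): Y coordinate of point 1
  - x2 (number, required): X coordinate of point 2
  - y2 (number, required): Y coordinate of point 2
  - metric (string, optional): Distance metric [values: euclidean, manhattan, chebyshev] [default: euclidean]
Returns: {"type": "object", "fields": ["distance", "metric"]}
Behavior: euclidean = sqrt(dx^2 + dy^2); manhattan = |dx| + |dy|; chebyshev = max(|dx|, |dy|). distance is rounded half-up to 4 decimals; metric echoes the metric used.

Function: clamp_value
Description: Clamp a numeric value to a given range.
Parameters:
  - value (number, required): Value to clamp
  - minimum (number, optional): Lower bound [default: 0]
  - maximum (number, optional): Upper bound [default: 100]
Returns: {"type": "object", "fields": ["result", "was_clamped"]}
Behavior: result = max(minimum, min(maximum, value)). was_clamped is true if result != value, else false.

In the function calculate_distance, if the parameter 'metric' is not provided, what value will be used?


The calculate_distance spec declares:
  - metric (string, optional): Distance metric [values: euclidean, manhattan, chebyshev] [default: euclidean]
Default:
euclidean


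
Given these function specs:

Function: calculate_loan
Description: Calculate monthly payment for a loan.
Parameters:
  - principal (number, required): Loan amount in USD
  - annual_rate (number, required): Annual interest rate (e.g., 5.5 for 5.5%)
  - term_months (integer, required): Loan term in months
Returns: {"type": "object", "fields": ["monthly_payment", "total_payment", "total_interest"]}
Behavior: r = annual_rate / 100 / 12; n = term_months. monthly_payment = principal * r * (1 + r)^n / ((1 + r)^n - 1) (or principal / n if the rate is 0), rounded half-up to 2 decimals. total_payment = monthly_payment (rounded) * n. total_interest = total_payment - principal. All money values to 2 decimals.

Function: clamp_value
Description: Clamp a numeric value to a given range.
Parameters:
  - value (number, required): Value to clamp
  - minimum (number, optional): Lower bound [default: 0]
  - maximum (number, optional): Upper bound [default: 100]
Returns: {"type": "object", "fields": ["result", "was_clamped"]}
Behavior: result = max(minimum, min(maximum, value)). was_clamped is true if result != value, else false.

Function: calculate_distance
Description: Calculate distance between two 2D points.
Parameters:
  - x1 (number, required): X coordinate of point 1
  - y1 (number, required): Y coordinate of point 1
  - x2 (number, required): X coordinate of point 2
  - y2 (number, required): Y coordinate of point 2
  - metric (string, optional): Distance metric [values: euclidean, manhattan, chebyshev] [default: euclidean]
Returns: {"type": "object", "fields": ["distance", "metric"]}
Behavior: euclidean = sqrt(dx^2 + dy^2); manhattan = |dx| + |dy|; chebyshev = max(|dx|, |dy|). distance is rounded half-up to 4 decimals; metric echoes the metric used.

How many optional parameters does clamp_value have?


Parameters of clamp_value: value (required), minimum (optional), maximum (optional)
Optional count:
2


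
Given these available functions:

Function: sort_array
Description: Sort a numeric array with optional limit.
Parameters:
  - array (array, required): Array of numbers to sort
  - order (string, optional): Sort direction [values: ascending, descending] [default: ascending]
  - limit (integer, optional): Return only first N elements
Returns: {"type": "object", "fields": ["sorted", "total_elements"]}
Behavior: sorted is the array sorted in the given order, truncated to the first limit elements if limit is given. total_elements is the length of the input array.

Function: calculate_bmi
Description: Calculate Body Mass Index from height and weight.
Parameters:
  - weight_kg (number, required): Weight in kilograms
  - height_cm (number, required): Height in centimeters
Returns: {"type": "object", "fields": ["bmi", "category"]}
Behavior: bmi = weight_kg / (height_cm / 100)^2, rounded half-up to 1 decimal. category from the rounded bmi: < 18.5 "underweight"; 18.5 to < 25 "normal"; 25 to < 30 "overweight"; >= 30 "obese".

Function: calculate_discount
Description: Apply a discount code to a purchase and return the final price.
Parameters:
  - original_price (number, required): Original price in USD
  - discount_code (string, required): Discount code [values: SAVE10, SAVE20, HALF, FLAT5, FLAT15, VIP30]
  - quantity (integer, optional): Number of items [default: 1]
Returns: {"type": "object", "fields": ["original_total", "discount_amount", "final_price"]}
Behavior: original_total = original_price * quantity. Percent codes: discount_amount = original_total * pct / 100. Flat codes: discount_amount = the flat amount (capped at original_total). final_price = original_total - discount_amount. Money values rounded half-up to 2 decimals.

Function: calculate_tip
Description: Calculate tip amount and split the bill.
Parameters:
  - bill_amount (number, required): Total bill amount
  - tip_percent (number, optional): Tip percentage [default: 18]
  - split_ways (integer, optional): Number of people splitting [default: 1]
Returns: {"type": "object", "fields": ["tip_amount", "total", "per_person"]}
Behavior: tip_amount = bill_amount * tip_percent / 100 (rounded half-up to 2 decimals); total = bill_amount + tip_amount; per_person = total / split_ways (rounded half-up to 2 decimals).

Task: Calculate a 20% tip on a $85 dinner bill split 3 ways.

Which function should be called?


The task needs a function whose description is: Calculate tip amount and split the bill.
calculate_tip


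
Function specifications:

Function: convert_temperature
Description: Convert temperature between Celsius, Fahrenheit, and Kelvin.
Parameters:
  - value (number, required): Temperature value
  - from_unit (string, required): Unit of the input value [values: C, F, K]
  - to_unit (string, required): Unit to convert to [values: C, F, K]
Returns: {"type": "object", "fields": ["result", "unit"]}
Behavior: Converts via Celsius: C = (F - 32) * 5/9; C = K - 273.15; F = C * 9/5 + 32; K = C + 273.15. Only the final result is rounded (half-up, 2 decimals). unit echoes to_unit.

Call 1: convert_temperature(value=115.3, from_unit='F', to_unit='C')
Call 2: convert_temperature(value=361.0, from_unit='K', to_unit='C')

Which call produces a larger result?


Call 1:
  To C: (115.3 - 32) * 5/9 = 46.277778
  Target is C: 46.277778
  Round to 2 decimals: 46.28
  -> 46.28 C
Call 2:
  To C: 361 - 273.15 = 87.85
  Target is C: 87.85
  Round to 2 decimals: 87.85
  -> 87.85 C
Call 2 (87.85 C)


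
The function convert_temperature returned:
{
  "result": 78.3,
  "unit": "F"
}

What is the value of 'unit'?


F


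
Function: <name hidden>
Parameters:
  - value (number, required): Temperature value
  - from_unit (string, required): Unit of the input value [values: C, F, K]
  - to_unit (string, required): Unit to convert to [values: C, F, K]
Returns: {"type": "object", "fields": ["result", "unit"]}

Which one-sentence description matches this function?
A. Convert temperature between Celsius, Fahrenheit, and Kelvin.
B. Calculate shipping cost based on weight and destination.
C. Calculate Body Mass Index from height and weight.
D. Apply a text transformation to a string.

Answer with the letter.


Parameters value, from_unit, to_unit and return ["result", "unit"] fit: Convert temperature between Celsius, Fahrenheit, and Kelvin.
A


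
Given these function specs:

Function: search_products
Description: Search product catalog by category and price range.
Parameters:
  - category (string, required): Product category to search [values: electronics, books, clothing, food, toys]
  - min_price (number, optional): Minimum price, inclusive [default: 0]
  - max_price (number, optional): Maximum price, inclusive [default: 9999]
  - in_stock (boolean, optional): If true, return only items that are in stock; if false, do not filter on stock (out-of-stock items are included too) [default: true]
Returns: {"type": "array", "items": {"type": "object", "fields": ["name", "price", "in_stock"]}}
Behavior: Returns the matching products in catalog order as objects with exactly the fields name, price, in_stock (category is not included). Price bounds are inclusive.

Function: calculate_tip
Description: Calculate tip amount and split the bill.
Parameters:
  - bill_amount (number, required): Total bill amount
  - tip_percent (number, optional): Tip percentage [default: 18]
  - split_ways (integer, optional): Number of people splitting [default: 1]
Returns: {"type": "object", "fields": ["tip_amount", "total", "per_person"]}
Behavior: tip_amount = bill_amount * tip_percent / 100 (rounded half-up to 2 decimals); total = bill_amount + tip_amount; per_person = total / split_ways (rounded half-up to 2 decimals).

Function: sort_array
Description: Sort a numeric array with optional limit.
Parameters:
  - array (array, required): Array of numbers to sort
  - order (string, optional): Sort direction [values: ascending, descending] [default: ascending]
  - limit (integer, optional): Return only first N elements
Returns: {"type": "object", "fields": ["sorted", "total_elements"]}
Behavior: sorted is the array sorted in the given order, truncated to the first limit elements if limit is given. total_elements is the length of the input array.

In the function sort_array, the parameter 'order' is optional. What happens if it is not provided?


The sort_array spec declares:
  - order (string, optional): Sort direction [values: ascending, descending] [default: ascending]
It defaults to ascending


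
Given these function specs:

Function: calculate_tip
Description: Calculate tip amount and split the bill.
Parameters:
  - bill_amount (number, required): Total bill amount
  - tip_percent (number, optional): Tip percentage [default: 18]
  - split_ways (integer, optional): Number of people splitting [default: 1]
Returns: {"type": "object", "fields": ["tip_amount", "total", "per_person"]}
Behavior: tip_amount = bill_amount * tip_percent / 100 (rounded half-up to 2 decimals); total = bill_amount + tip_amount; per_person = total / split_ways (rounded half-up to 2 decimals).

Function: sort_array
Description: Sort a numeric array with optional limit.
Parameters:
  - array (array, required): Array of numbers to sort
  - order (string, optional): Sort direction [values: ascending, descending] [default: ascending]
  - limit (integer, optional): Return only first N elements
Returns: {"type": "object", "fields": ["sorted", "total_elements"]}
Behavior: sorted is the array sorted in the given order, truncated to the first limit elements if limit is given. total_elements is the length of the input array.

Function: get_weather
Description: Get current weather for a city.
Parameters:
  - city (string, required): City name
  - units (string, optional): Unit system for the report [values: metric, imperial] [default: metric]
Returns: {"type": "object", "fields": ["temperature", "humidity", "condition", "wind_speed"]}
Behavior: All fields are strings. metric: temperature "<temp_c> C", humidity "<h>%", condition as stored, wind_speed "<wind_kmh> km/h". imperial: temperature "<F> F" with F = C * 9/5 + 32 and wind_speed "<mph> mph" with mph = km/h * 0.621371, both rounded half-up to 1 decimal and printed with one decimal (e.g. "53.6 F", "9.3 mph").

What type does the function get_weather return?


The get_weather spec declares Returns: {"type": "object", "fields": ["temperature", "humidity", "condition", "wind_speed"]}
Type:
object


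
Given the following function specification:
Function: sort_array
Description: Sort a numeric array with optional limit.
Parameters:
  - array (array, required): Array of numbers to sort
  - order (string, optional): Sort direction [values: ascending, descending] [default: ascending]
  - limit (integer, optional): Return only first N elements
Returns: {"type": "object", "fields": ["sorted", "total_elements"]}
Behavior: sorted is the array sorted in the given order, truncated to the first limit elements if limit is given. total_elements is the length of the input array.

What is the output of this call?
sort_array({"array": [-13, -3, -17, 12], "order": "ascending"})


sorted ascending: [-17, -13, -3, 12]
total_elements = len(input) = 4
Output:
{"sorted": [-17, -13, -3, 12], "total_elements": 4}


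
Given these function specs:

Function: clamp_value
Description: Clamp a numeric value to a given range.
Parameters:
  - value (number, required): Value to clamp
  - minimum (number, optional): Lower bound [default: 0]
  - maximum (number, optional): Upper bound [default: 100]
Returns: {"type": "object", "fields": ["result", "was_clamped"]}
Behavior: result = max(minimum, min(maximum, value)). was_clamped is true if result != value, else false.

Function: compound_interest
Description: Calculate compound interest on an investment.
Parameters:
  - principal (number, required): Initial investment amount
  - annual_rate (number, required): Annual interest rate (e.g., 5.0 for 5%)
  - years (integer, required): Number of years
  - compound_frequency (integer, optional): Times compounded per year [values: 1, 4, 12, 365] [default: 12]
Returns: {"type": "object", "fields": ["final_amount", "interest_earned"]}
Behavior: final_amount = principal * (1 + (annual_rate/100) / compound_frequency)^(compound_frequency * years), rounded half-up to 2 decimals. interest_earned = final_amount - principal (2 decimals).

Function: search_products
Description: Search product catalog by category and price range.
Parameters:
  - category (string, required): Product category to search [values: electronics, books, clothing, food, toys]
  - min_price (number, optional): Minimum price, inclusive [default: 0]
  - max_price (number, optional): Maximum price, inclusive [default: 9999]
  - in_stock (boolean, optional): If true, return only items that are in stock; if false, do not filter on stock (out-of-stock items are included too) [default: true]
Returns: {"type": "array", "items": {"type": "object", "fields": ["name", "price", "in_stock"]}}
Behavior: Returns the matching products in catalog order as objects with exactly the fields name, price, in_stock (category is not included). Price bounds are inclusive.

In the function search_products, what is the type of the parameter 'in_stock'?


The search_products spec declares:
  - in_stock (boolean, optional): If true, return only items that are in stock; if false, do not filter on stock (out-of-stock items are included too) [default: true]
Type:
boolean


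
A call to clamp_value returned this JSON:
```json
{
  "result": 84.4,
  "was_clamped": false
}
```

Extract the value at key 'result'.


84.4


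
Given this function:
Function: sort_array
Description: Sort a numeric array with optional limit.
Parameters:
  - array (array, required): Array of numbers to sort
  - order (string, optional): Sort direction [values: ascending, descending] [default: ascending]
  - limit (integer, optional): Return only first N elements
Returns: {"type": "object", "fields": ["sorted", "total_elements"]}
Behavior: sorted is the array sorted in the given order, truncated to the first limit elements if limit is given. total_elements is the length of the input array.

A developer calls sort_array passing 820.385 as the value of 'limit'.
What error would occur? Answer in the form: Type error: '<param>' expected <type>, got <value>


Spec: 'limit' is declared as integer; 820.385 is a non-integer number.
Type error: 'limit' expected integer, got 820.385


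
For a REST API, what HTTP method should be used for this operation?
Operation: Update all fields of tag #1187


GET = read, POST = create, PUT = update/replace, DELETE = remove
This operation is an update/replace.
PUT


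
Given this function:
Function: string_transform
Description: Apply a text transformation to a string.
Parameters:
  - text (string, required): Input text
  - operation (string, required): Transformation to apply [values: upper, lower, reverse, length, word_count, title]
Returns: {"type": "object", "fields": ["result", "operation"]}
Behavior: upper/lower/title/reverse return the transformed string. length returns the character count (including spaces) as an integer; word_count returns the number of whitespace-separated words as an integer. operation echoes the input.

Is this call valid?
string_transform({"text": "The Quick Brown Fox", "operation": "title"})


Checking all required parameters present and types match... All valid.
Valid


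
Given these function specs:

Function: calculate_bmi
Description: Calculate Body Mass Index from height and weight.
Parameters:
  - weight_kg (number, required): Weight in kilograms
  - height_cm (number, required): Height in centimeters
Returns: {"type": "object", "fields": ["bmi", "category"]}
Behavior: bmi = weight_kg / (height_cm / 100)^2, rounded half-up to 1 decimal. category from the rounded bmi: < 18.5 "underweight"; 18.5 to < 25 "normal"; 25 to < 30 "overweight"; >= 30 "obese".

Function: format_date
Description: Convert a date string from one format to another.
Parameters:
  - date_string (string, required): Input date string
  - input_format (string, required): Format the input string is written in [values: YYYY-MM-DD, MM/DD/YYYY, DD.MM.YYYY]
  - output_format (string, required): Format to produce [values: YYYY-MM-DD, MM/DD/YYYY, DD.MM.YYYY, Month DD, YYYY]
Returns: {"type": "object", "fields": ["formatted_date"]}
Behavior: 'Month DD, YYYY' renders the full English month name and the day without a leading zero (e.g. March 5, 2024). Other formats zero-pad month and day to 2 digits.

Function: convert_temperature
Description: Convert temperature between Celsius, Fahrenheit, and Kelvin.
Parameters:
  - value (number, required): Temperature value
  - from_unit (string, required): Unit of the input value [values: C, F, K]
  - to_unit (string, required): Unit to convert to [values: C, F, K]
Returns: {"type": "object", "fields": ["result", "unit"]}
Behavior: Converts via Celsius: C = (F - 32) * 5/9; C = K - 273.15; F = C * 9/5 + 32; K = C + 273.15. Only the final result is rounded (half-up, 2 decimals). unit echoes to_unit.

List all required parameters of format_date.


Parameters of format_date and their required/optional flag:
  date_string: required
  input_format: required
  output_format: required
date_string, input_format, output_format


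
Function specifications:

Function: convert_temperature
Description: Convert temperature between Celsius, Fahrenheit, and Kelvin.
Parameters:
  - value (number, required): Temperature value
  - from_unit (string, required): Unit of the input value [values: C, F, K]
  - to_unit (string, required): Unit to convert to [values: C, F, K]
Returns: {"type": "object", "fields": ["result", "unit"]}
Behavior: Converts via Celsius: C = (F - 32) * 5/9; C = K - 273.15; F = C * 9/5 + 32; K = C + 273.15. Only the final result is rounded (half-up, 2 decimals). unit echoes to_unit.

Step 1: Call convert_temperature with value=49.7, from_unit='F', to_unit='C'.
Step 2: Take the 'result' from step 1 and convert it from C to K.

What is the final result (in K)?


Step 1: convert_temperature(value=49.7, from_unit=F, to_unit=C)
  To C: (49.7 - 32) * 5/9 = 9.833333
  Target is C: 9.833333
  Round to 2 decimals: 9.83
  -> result = 9.83 C
Step 2: convert_temperature(value=9.83, from_unit=C, to_unit=K)
  Input already in C: 9.83
  To K: 9.83 + 273.15 = 282.98
  Round to 2 decimals: 282.98
  -> result = 282.98 K
282.98 K


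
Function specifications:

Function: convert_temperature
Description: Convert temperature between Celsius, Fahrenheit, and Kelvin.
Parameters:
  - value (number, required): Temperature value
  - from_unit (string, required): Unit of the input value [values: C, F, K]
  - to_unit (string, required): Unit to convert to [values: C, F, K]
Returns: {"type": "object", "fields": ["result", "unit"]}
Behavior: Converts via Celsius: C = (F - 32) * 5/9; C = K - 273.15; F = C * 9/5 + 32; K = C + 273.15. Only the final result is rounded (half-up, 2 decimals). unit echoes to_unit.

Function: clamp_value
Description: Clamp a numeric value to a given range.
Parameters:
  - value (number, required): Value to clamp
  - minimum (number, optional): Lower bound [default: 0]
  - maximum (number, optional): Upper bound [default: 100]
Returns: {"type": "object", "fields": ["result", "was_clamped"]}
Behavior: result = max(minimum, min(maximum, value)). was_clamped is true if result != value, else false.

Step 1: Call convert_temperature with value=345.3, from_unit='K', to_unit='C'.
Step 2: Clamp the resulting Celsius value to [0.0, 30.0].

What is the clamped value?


Step 1: convert_temperature(value=345.3, from_unit=K, to_unit=C)
  To C: 345.3 - 273.15 = 72.15
  Target is C: 72.15
  Round to 2 decimals: 72.15
  -> result = 72.15 C
Step 2: clamp_value(value=72.15, minimum=0.0, maximum=30.0)
  result = max(0.0, min(30.0, 72.15)) = max(0.0, 30.0) = 30.0
  was_clamped = (30.0 != 72.15) = true
  -> result = 30.0
30.0


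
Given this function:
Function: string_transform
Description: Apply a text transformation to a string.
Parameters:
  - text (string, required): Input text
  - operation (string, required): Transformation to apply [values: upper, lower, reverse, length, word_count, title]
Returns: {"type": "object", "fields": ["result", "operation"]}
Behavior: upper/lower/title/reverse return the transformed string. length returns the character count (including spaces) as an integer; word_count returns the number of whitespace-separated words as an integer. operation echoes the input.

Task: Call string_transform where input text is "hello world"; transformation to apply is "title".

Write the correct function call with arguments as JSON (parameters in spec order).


Mapping each described value to its parameter name:
  'Input text' -> text = "hello world"
  'Transformation to apply' -> operation = "title"
string_transform({"text": "hello world", "operation": "title"})


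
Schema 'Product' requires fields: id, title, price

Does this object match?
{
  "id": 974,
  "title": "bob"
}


Checking required fields...
Missing: price
Invalid - missing required field 'price'


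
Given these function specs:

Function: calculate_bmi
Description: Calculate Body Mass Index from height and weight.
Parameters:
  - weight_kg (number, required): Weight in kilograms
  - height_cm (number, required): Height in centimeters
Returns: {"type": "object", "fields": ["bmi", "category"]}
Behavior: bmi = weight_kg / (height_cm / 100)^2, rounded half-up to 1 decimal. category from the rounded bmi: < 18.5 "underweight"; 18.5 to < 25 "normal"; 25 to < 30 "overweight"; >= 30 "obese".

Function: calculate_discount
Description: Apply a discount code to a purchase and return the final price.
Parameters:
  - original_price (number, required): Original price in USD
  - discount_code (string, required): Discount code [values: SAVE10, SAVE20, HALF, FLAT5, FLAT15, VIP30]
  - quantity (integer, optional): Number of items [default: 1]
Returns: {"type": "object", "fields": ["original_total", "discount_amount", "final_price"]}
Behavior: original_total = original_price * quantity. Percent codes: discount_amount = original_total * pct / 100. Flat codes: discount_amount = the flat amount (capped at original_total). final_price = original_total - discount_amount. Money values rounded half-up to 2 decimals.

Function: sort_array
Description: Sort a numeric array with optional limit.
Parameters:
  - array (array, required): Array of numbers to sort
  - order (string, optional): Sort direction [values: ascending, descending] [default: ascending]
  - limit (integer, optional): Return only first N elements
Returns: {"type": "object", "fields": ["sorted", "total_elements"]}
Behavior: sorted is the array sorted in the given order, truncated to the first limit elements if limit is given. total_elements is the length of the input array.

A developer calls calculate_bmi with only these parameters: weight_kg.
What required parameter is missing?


Required parameters: weight_kg, height_cm
Provided: weight_kg
Missing: height_cm
height_cm


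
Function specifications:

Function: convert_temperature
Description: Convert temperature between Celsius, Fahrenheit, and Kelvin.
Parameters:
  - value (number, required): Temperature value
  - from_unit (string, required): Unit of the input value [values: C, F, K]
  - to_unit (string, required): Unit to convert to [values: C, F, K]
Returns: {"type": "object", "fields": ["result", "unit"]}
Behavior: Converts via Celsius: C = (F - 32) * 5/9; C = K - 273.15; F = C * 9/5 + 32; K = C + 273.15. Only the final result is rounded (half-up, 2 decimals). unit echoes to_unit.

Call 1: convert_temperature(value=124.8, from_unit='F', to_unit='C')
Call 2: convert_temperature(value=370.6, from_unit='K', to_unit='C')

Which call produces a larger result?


Call 1:
  To C: (124.8 - 32) * 5/9 = 51.555556
  Target is C: 51.555556
  Round to 2 decimals: 51.56
  -> 51.56 C
Call 2:
  To C: 370.6 - 273.15 = 97.45
  Target is C: 97.45
  Round to 2 decimals: 97.45
  -> 97.45 C
Call 2 (97.45 C)


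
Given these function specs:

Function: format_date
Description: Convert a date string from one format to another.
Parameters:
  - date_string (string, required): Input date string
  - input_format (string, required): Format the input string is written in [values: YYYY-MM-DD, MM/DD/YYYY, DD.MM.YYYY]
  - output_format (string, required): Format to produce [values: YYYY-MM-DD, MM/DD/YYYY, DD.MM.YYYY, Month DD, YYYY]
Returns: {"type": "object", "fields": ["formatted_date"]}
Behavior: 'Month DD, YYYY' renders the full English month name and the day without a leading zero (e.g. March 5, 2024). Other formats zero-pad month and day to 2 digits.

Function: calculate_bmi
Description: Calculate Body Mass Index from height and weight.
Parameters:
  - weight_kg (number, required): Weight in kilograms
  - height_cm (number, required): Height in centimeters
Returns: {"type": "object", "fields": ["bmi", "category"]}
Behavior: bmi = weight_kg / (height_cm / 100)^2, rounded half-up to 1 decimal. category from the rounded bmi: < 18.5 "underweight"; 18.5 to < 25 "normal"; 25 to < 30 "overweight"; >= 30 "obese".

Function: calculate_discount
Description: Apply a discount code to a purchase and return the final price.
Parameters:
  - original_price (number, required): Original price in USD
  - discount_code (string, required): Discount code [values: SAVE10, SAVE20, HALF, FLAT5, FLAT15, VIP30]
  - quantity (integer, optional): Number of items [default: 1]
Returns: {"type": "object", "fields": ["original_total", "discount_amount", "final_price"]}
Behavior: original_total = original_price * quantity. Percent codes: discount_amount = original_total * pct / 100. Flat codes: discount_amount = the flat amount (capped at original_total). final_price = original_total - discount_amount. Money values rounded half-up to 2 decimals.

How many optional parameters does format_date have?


Parameters of format_date: date_string (required), input_format (required), output_format (required)
Optional count:
0


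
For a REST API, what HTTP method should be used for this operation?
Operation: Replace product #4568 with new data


GET = read, POST = create, PUT = update/replace, DELETE = remove
This operation is an update/replace.
PUT


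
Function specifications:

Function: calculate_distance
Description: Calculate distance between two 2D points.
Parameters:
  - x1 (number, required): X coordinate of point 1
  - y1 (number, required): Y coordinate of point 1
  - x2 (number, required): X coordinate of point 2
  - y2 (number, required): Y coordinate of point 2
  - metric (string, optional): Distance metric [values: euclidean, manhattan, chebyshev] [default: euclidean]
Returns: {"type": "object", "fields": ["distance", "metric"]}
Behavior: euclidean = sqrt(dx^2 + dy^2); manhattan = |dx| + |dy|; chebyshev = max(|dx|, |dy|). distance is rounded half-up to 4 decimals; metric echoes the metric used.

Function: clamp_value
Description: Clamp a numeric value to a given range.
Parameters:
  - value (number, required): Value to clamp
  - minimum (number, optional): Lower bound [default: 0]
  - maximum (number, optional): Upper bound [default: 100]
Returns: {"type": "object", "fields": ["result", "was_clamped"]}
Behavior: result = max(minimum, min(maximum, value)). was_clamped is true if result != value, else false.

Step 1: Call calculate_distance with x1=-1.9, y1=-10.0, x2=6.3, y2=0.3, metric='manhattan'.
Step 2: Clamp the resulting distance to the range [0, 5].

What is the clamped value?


Step 1: calculate_distance (manhattan)
  |dx| = |6.3 - -1.9| = 8.2; |dy| = |0.3 - -10| = 10.3
  manhattan: 8.2 + 10.3 = 18.5
  Round to 4 decimals: 18.5
  -> distance = 18.5
Step 2: clamp_value(value=18.5, minimum=0, maximum=5)
  result = max(0, min(5, 18.5)) = max(0, 5) = 5
  was_clamped = (5 != 18.5) = true
  -> result = 5
5


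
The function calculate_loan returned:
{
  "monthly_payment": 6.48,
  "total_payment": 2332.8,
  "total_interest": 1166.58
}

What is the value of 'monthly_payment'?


6.48


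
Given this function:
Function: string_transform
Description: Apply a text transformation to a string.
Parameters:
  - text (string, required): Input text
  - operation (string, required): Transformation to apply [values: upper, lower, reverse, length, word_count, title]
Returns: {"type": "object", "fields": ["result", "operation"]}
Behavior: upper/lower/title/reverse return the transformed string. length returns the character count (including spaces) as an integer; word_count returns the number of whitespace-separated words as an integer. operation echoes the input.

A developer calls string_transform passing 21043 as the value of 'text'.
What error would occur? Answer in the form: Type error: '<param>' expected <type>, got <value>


Spec: 'text' is declared as string; 21043 is an integer.
Type error: 'text' expected string, got 21043
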